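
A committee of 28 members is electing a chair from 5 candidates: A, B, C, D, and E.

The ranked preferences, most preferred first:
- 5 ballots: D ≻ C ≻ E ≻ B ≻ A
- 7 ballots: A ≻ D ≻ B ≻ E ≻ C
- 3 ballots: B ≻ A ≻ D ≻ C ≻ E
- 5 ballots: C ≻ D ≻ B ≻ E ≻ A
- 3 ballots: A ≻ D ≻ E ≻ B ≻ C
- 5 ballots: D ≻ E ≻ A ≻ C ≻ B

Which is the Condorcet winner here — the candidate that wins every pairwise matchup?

D vs A: 15–13
D vs B: 25–3
D vs C: 23–5
D vs E: 28–0
D beats every other candidate.

D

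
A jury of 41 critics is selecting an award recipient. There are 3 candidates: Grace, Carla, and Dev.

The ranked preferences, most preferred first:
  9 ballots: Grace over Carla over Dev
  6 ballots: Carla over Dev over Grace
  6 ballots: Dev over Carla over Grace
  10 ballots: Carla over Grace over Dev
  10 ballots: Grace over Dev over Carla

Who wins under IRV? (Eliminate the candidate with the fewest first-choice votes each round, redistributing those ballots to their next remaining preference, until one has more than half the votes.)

Carla

Round 1: Grace 19, Carla 16, Dev 6. Dev eliminated.
Round 2: Grace 19, Carla 22. Carla has a majority (≥21).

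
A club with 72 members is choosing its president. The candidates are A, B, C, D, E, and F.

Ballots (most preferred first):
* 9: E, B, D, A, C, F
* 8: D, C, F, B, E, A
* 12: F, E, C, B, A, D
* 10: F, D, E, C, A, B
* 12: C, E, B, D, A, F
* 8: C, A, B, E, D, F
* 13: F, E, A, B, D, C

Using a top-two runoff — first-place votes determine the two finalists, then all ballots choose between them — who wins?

C

Round 1 first-place votes: A 0, B 0, C 20, D 8, E 9, F 35. F and C advance.
Runoff: F is ranked above C on 35 ballots, C above F on 37.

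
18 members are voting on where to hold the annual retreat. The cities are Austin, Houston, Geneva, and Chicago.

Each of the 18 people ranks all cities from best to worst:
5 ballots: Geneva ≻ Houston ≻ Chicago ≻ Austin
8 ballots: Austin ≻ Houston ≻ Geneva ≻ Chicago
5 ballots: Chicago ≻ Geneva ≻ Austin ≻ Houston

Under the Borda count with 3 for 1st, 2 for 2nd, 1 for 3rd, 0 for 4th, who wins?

Geneva

Austin: 5×0 + 8×3 + 5×1 = 29
Houston: 5×2 + 8×2 + 5×0 = 26
Geneva: 5×3 + 8×1 + 5×2 = 33
Chicago: 5×1 + 8×0 + 5×3 = 20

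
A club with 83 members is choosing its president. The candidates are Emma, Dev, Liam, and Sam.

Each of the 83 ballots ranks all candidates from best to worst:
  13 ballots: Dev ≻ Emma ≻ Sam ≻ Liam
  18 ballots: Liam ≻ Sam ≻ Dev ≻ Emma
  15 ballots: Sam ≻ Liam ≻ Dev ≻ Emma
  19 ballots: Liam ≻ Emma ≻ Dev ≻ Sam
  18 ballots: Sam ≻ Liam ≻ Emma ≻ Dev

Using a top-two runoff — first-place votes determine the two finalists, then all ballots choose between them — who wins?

Round 1 first-place votes: Emma 0, Dev 13, Liam 37, Sam 33. Liam and Sam advance.
Runoff: Liam is ranked above Sam on 37 ballots, Sam above Liam on 46.

Sam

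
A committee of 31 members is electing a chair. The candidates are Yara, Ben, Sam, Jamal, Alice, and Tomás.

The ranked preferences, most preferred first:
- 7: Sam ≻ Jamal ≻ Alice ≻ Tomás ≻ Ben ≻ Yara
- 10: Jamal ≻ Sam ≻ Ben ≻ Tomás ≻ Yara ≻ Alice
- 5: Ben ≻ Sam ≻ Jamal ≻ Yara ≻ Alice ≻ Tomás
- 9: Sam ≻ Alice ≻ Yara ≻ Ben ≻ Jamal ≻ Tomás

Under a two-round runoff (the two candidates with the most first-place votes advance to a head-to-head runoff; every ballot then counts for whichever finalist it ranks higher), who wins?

Round 1 first-place votes: Yara 0, Ben 5, Sam 16, Jamal 10, Alice 0, Tomás 0. Sam and Jamal advance.
Runoff: Sam is ranked above Jamal on 21 ballots, Jamal above Sam on 10.

Sam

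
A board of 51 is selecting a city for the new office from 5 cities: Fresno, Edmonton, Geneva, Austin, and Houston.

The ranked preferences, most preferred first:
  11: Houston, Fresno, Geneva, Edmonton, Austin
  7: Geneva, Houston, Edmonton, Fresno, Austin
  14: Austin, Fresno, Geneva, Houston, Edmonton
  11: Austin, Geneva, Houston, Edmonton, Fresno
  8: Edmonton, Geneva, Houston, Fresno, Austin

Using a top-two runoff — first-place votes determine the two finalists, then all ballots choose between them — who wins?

Houston

Round 1 first-place votes: Fresno 0, Edmonton 8, Geneva 7, Austin 25, Houston 11. Austin and Houston advance.
Runoff: Austin is ranked above Houston on 25 ballots, Houston above Austin on 26.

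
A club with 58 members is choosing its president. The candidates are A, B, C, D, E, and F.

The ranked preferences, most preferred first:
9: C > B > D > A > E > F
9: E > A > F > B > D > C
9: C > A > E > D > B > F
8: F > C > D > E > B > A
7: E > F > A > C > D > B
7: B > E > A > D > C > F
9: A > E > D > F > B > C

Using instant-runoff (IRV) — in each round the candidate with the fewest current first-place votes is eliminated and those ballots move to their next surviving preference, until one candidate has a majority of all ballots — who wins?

E

Round 1: A 9, B 7, C 18, D 0, E 16, F 8. D eliminated.
Round 2: A 9, B 7, C 18, E 16, F 8. B eliminated.
Round 3: A 9, C 18, E 23, F 8. F eliminated.
Round 4: A 9, C 26, E 23. A eliminated.
Round 5: C 26, E 32. E has a majority (≥30).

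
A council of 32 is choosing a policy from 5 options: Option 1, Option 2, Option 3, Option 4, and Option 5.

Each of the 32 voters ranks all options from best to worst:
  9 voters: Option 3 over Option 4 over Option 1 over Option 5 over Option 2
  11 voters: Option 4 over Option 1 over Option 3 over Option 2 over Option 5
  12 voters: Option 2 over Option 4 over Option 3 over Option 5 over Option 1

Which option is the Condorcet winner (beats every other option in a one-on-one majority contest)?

Option 4 vs Option 1: 32–0
Option 4 vs Option 2: 20–12
Option 4 vs Option 3: 23–9
Option 4 vs Option 5: 32–0
Option 4 beats every other option.

Option 4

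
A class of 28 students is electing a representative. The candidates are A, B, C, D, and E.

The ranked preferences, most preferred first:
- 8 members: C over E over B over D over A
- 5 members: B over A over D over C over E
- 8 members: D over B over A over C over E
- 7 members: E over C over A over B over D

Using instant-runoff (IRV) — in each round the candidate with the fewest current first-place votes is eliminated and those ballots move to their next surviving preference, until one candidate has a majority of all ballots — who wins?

C

Round 1: A 0, B 5, C 8, D 8, E 7. A eliminated.
Round 2: B 5, C 8, D 8, E 7. B eliminated.
Round 3: C 8, D 13, E 7. E eliminated.
Round 4: C 15, D 13. C has a majority (≥15).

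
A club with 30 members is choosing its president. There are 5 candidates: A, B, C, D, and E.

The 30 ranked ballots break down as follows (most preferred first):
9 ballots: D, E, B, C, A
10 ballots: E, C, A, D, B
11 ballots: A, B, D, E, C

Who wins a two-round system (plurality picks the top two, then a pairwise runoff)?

Round 1 first-place votes: A 11, B 0, C 0, D 9, E 10. A and E advance.
Runoff: A is ranked above E on 11 ballots, E above A on 19.

E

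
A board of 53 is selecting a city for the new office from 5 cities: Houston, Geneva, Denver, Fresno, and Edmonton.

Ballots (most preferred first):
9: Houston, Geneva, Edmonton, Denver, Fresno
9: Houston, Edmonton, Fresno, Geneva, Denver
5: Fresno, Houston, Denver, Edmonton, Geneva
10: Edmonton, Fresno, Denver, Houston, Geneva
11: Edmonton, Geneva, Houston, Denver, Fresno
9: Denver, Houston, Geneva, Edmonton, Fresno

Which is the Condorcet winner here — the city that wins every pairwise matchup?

Houston

Houston vs Geneva: 42–11
Houston vs Denver: 34–19
Houston vs Fresno: 38–15
Houston vs Edmonton: 32–21
Houston beats every other city.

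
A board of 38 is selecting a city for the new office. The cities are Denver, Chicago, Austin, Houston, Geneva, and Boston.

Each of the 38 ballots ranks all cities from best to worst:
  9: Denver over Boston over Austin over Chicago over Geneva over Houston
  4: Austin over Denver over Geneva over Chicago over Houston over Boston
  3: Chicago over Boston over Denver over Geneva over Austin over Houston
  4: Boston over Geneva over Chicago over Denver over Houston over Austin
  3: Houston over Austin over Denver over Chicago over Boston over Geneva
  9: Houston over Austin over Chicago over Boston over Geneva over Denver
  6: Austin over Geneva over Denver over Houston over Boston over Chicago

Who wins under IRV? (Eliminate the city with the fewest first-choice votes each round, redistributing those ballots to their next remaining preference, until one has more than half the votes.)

Round 1: Denver 9, Chicago 3, Austin 10, Houston 12, Geneva 0, Boston 4. Geneva eliminated.
Round 2: Denver 9, Chicago 3, Austin 10, Houston 12, Boston 4. Chicago eliminated.
Round 3: Denver 9, Austin 10, Houston 12, Boston 7. Boston eliminated.
Round 4: Denver 16, Austin 10, Houston 12. Austin eliminated.
Round 5: Denver 26, Houston 12. Denver has a majority (≥20).

Denver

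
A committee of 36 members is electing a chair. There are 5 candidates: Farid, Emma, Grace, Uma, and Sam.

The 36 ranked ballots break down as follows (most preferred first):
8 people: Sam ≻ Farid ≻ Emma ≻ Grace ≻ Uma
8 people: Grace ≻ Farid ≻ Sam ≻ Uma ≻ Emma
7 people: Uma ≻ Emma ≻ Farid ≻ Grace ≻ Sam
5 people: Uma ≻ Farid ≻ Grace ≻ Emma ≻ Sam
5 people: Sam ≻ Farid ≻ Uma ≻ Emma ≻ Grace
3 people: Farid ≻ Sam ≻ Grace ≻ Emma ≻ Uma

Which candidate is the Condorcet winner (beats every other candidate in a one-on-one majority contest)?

Farid vs Emma: 29–7
Farid vs Grace: 28–8
Farid vs Uma: 24–12
Farid vs Sam: 23–13
Farid beats every other candidate.

Farid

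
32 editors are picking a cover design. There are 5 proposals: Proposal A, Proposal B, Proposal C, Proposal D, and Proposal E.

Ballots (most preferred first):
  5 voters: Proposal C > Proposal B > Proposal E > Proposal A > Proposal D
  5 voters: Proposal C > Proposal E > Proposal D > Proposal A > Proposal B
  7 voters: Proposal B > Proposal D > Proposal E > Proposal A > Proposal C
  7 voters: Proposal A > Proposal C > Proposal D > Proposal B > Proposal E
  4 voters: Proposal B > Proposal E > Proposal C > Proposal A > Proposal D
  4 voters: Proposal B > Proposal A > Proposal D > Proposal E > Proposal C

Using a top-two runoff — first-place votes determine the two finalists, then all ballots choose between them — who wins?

Proposal C

Round 1 first-place votes: Proposal A 7, Proposal B 15, Proposal C 10, Proposal D 0, Proposal E 0. Proposal B and Proposal C advance.
Runoff: Proposal B is ranked above Proposal C on 15 ballots, Proposal C above Proposal B on 17.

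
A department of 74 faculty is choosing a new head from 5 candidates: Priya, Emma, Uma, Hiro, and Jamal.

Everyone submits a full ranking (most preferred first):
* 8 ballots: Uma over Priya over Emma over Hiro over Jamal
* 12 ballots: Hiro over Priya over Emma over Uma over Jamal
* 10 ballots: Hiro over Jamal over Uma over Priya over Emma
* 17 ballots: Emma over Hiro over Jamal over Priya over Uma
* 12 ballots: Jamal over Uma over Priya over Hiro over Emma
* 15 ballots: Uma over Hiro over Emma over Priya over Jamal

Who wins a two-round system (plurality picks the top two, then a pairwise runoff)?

Hiro

Round 1 first-place votes: Priya 0, Emma 17, Uma 23, Hiro 22, Jamal 12. Uma and Hiro advance.
Runoff: Uma is ranked above Hiro on 35 ballots, Hiro above Uma on 39.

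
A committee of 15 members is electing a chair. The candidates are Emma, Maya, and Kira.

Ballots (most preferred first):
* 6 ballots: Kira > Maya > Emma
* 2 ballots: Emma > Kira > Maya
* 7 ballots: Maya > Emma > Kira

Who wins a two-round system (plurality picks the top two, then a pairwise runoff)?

Kira

Round 1 first-place votes: Emma 2, Maya 7, Kira 6. Maya and Kira advance.
Runoff: Maya is ranked above Kira on 7 ballots, Kira above Maya on 8.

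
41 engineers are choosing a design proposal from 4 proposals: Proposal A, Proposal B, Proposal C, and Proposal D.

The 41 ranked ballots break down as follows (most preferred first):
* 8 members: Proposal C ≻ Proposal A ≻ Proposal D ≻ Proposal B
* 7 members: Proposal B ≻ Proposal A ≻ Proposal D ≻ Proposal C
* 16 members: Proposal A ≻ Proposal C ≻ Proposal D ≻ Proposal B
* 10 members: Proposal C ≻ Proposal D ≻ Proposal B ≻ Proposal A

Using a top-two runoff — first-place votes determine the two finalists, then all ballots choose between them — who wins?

Round 1 first-place votes: Proposal A 16, Proposal B 7, Proposal C 18, Proposal D 0. Proposal C and Proposal A advance.
Runoff: Proposal C is ranked above Proposal A on 18 ballots, Proposal A above Proposal C on 23.

Proposal A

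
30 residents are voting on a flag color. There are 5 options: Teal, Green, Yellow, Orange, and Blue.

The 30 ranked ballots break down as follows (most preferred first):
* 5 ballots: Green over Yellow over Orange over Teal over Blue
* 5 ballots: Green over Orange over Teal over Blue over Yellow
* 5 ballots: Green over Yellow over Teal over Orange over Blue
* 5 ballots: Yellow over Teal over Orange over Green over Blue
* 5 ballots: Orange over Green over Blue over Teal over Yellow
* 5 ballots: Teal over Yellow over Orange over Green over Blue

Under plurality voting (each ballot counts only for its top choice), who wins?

First-place votes: Teal 5, Green 15, Yellow 5, Orange 5, Blue 0.

Green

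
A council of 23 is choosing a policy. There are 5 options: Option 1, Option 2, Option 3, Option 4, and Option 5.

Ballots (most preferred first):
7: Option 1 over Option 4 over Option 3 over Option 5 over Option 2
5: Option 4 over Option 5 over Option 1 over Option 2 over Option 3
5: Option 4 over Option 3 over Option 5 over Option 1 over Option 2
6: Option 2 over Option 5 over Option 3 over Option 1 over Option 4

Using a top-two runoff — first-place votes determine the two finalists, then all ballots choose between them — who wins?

Option 1

Round 1 first-place votes: Option 1 7, Option 2 6, Option 3 0, Option 4 10, Option 5 0. Option 4 and Option 1 advance.
Runoff: Option 4 is ranked above Option 1 on 10 ballots, Option 1 above Option 4 on 13.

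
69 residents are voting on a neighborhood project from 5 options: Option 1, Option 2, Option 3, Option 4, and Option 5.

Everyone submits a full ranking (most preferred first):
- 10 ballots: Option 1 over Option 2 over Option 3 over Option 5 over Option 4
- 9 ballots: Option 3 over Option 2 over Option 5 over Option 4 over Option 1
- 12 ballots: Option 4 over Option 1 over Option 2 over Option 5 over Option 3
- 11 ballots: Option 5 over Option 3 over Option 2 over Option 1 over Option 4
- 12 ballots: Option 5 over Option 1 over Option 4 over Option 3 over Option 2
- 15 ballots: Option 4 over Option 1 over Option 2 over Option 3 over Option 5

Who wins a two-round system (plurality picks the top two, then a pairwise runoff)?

Round 1 first-place votes: Option 1 10, Option 2 0, Option 3 9, Option 4 27, Option 5 23. Option 4 and Option 5 advance.
Runoff: Option 4 is ranked above Option 5 on 27 ballots, Option 5 above Option 4 on 42.

Option 5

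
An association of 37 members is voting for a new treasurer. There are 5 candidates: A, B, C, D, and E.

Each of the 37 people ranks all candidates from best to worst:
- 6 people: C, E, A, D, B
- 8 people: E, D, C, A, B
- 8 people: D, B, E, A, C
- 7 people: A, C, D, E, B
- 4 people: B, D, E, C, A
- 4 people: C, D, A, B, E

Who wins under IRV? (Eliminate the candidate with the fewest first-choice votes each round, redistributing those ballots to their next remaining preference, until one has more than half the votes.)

D

Round 1: A 7, B 4, C 10, D 8, E 8. B eliminated.
Round 2: A 7, C 10, D 12, E 8. A eliminated.
Round 3: C 17, D 12, E 8. E eliminated.
Round 4: C 17, D 20. D has a majority (≥19).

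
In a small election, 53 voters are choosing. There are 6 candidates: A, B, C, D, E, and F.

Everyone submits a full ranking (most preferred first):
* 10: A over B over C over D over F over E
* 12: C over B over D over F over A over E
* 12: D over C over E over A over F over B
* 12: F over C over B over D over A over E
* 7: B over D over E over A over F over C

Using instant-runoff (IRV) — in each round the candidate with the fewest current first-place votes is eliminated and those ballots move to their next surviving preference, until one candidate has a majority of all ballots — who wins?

C

Round 1: A 10, B 7, C 12, D 12, E 0, F 12. E eliminated.
Round 2: A 10, B 7, C 12, D 12, F 12. B eliminated.
Round 3: A 10, C 12, D 19, F 12. A eliminated.
Round 4: C 22, D 19, F 12. F eliminated.
Round 5: C 34, D 19. C has a majority (≥27).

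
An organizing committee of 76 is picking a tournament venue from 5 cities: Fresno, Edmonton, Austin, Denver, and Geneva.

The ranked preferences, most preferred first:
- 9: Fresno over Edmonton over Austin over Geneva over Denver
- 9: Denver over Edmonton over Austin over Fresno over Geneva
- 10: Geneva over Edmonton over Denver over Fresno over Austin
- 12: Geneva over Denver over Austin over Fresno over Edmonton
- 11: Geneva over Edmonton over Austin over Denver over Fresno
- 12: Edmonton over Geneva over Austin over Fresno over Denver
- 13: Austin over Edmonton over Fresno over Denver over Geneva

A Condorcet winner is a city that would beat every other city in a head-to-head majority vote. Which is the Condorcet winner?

Edmonton vs Fresno: 55–21
Edmonton vs Austin: 51–25
Edmonton vs Denver: 55–21
Edmonton vs Geneva: 43–33
Edmonton beats every other city.

Edmonton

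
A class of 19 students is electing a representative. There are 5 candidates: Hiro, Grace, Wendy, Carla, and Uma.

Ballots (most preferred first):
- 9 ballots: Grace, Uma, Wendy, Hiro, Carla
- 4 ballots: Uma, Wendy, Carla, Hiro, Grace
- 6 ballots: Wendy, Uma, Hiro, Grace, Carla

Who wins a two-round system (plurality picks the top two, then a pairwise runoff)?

Wendy

Round 1 first-place votes: Hiro 0, Grace 9, Wendy 6, Carla 0, Uma 4. Grace and Wendy advance.
Runoff: Grace is ranked above Wendy on 9 ballots, Wendy above Grace on 10.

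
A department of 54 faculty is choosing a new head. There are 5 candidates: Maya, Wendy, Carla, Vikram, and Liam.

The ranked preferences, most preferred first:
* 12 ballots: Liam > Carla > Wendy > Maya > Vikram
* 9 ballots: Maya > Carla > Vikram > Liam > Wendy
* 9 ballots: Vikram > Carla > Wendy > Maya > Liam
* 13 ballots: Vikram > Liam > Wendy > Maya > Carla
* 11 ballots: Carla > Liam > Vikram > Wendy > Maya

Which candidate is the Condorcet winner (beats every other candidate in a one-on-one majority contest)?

Carla

Carla vs Maya: 32–22
Carla vs Wendy: 41–13
Carla vs Vikram: 32–22
Carla vs Liam: 29–25
Carla beats every other candidate.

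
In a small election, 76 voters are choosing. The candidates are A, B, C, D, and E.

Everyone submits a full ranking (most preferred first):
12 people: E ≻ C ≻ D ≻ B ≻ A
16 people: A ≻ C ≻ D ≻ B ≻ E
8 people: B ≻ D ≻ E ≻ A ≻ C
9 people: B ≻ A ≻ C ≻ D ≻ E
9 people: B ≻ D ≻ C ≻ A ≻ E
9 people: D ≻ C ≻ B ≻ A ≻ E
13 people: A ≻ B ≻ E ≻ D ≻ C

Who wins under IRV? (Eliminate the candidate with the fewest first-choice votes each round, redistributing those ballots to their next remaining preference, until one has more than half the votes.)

Round 1: A 29, B 26, C 0, D 9, E 12. C eliminated.
Round 2: A 29, B 26, D 9, E 12. D eliminated.
Round 3: A 29, B 35, E 12. E eliminated.
Round 4: A 29, B 47. B has a majority (≥39).

B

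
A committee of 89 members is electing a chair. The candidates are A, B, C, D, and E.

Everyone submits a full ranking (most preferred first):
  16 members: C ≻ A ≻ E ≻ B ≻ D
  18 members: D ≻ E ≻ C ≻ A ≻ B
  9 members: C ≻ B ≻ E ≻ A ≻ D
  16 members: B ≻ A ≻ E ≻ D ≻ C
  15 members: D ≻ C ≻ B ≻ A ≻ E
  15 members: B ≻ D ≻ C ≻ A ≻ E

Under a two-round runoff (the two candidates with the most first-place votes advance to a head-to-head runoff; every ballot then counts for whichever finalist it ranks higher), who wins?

Round 1 first-place votes: A 0, B 31, C 25, D 33, E 0. D and B advance.
Runoff: D is ranked above B on 33 ballots, B above D on 56.

B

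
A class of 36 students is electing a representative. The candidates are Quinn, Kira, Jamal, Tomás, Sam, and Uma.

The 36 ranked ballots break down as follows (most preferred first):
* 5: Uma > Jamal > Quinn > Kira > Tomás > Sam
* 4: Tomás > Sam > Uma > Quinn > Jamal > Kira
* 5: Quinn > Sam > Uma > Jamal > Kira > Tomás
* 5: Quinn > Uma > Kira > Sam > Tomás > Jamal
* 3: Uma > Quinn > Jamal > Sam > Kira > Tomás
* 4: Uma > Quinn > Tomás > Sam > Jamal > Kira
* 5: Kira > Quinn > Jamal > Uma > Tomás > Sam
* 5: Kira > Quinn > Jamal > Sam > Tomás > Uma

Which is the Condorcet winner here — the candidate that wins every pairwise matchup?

Quinn vs Kira: 26–10
Quinn vs Jamal: 31–5
Quinn vs Tomás: 32–4
Quinn vs Sam: 32–4
Quinn vs Uma: 20–16
Quinn beats every other candidate.

Quinn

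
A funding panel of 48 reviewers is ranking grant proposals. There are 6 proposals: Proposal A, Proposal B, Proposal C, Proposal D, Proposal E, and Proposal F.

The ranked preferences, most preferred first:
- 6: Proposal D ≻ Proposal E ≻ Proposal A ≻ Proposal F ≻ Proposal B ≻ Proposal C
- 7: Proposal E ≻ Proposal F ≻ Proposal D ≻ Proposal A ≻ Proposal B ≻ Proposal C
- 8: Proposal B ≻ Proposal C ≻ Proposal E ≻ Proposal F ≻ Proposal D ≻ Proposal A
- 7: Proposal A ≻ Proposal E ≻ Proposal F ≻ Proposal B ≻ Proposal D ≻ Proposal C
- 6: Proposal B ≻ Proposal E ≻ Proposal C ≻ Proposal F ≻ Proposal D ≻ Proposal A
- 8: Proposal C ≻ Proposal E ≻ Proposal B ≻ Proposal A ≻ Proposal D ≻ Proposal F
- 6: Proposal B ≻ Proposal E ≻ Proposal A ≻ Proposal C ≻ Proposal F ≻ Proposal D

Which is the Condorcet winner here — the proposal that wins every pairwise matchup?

Proposal E

Proposal E vs Proposal A: 41–7
Proposal E vs Proposal B: 28–20
Proposal E vs Proposal C: 32–16
Proposal E vs Proposal D: 42–6
Proposal E vs Proposal F: 48–0
Proposal E beats every other proposal.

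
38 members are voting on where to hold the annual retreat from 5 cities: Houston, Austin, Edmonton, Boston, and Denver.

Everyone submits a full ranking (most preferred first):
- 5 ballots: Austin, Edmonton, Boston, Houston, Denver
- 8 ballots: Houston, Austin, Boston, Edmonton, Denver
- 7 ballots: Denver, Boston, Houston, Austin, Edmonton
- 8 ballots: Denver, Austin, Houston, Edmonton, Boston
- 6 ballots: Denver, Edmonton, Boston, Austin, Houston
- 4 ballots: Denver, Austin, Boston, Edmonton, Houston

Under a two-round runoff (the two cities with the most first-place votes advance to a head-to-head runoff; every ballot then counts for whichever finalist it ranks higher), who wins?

Round 1 first-place votes: Houston 8, Austin 5, Edmonton 0, Boston 0, Denver 25. Denver and Houston advance.
Runoff: Denver is ranked above Houston on 25 ballots, Houston above Denver on 13.

Denver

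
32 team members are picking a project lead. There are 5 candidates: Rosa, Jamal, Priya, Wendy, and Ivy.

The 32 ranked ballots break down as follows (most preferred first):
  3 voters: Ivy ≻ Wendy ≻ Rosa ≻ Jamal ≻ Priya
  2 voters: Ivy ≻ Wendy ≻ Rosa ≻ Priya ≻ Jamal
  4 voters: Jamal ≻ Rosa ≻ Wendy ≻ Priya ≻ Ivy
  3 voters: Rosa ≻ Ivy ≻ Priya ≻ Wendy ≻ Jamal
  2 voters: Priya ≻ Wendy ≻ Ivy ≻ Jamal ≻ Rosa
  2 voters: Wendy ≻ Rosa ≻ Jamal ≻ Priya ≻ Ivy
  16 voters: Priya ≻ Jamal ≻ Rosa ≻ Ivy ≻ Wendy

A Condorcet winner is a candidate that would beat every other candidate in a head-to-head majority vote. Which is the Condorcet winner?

Priya

Priya vs Rosa: 18–14
Priya vs Jamal: 23–9
Priya vs Wendy: 21–11
Priya vs Ivy: 24–8
Priya beats every other candidate.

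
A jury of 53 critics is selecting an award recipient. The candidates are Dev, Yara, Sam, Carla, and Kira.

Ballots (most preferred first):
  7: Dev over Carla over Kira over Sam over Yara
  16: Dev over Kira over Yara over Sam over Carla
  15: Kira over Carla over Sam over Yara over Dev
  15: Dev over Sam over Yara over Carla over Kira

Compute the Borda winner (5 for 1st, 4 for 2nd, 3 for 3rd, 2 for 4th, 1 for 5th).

Dev

Dev: 7×5 + 16×5 + 15×1 + 15×5 = 205
Yara: 7×1 + 16×3 + 15×2 + 15×3 = 130
Sam: 7×2 + 16×2 + 15×3 + 15×4 = 151
Carla: 7×4 + 16×1 + 15×4 + 15×2 = 134
Kira: 7×3 + 16×4 + 15×5 + 15×1 = 175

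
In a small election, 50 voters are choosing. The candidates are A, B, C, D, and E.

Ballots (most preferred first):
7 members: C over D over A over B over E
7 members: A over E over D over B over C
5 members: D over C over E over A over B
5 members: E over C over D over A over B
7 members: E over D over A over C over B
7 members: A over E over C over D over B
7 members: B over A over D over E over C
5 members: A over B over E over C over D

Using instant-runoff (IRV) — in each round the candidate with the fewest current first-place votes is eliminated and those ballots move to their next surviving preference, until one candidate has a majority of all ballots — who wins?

A

Round 1: A 19, B 7, C 7, D 5, E 12. D eliminated.
Round 2: A 19, B 7, C 12, E 12. B eliminated.
Round 3: A 26, C 12, E 12. A has a majority (≥26).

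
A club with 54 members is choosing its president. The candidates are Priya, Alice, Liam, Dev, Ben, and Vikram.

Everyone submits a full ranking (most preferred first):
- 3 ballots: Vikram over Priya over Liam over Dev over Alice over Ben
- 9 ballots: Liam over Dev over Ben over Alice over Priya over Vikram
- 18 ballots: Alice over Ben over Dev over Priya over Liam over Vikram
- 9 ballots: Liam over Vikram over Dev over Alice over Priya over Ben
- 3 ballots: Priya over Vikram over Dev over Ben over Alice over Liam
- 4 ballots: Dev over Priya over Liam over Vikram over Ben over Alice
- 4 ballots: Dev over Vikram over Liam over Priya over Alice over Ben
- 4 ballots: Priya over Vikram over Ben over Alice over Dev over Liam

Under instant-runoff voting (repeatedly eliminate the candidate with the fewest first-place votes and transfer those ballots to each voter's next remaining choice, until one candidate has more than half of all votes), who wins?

Liam

Round 1: Priya 7, Alice 18, Liam 18, Dev 8, Ben 0, Vikram 3. Ben eliminated.
Round 2: Priya 7, Alice 18, Liam 18, Dev 8, Vikram 3. Vikram eliminated.
Round 3: Priya 10, Alice 18, Liam 18, Dev 8. Dev eliminated.
Round 4: Priya 14, Alice 18, Liam 22. Priya eliminated.
Round 5: Alice 25, Liam 29. Liam has a majority (≥28).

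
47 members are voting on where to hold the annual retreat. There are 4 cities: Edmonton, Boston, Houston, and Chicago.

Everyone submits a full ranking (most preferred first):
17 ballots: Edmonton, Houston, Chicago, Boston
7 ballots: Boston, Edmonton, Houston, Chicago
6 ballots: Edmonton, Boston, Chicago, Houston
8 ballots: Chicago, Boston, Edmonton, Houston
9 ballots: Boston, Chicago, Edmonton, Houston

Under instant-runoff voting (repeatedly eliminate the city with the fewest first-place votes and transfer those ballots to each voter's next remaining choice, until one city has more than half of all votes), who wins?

Round 1: Edmonton 23, Boston 16, Houston 0, Chicago 8. Houston eliminated.
Round 2: Edmonton 23, Boston 16, Chicago 8. Chicago eliminated.
Round 3: Edmonton 23, Boston 24. Boston has a majority (≥24).

Boston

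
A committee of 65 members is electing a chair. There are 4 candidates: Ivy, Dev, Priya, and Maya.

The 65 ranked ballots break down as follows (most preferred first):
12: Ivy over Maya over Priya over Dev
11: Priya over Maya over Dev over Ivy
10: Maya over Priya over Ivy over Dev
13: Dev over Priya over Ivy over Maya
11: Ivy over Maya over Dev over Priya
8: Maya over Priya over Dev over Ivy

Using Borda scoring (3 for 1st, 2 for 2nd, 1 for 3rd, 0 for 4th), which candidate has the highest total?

Ivy: 12×3 + 11×0 + 10×1 + 13×1 + 11×3 + 8×0 = 92
Dev: 12×0 + 11×1 + 10×0 + 13×3 + 11×1 + 8×1 = 69
Priya: 12×1 + 11×3 + 10×2 + 13×2 + 11×0 + 8×2 = 107
Maya: 12×2 + 11×2 + 10×3 + 13×0 + 11×2 + 8×3 = 122

Maya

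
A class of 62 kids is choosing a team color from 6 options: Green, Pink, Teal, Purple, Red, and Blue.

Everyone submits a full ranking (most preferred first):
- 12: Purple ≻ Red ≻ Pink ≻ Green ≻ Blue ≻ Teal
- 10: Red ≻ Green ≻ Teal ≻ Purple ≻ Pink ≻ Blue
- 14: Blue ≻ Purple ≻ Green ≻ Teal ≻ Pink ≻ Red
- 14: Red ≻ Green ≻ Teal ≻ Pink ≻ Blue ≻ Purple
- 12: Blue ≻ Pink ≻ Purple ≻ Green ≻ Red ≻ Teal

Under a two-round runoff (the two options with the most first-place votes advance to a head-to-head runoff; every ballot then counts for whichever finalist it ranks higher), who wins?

Red

Round 1 first-place votes: Green 0, Pink 0, Teal 0, Purple 12, Red 24, Blue 26. Blue and Red advance.
Runoff: Blue is ranked above Red on 26 ballots, Red above Blue on 36.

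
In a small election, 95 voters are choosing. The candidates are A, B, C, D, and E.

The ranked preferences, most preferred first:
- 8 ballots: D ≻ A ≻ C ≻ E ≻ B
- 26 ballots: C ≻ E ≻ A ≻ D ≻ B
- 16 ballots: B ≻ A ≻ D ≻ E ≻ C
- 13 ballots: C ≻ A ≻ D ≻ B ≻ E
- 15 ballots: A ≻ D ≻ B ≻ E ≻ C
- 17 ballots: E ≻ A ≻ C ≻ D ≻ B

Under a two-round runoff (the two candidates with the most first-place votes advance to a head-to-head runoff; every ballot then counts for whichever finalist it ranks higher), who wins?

E

Round 1 first-place votes: A 15, B 16, C 39, D 8, E 17. C and E advance.
Runoff: C is ranked above E on 47 ballots, E above C on 48.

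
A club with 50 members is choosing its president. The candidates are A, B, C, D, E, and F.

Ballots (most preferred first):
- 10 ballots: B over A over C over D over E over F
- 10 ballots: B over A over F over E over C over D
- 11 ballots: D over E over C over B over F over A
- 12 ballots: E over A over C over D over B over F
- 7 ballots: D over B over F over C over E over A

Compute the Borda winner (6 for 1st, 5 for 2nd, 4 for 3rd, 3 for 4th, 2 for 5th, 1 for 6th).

B

A: 10×5 + 10×5 + 11×1 + 12×5 + 7×1 = 178
B: 10×6 + 10×6 + 11×3 + 12×2 + 7×5 = 212
C: 10×4 + 10×2 + 11×4 + 12×4 + 7×3 = 173
D: 10×3 + 10×1 + 11×6 + 12×3 + 7×6 = 184
E: 10×2 + 10×3 + 11×5 + 12×6 + 7×2 = 191
F: 10×1 + 10×4 + 11×2 + 12×1 + 7×4 = 112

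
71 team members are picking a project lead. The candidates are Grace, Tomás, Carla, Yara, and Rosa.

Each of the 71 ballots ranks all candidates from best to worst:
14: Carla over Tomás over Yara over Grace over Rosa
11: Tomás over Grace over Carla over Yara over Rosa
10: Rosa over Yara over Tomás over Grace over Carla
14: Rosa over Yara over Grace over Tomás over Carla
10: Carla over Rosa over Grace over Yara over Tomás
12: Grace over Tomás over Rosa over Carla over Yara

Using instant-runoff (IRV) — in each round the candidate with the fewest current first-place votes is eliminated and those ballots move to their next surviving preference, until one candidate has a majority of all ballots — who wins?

Round 1: Grace 12, Tomás 11, Carla 24, Yara 0, Rosa 24. Yara eliminated.
Round 2: Grace 12, Tomás 11, Carla 24, Rosa 24. Tomás eliminated.
Round 3: Grace 23, Carla 24, Rosa 24. Grace eliminated.
Round 4: Carla 35, Rosa 36. Rosa has a majority (≥36).

Rosa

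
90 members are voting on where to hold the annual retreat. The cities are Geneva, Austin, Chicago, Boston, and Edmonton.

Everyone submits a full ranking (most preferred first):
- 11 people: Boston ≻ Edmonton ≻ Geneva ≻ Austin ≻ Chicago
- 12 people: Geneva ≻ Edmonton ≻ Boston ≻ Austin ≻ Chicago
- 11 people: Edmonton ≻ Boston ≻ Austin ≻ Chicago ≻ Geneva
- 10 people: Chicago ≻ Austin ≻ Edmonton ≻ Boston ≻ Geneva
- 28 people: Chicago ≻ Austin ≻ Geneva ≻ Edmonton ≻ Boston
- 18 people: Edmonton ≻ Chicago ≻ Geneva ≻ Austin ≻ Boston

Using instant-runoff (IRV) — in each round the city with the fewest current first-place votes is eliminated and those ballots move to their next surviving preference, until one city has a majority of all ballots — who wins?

Round 1: Geneva 12, Austin 0, Chicago 38, Boston 11, Edmonton 29. Austin eliminated.
Round 2: Geneva 12, Chicago 38, Boston 11, Edmonton 29. Boston eliminated.
Round 3: Geneva 12, Chicago 38, Edmonton 40. Geneva eliminated.
Round 4: Chicago 38, Edmonton 52. Edmonton has a majority (≥46).

Edmonton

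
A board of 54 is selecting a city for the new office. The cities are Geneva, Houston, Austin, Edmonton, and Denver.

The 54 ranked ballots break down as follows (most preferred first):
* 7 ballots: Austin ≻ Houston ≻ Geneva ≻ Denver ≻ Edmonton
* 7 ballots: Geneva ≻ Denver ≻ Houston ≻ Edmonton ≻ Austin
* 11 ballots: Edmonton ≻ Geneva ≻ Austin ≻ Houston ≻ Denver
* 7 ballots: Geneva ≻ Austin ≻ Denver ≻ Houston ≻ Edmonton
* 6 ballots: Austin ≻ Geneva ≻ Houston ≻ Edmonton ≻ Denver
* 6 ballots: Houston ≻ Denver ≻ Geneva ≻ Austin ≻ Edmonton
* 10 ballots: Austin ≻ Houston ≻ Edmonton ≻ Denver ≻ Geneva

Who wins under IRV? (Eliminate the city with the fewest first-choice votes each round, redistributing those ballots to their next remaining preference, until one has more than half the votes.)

Round 1: Geneva 14, Houston 6, Austin 23, Edmonton 11, Denver 0. Denver eliminated.
Round 2: Geneva 14, Houston 6, Austin 23, Edmonton 11. Houston eliminated.
Round 3: Geneva 20, Austin 23, Edmonton 11. Edmonton eliminated.
Round 4: Geneva 31, Austin 23. Geneva has a majority (≥28).

Geneva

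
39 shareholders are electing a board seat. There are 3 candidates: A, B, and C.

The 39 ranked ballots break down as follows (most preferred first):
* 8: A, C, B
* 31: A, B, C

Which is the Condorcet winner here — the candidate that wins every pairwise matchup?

A

A vs B: 39–0
A vs C: 39–0
A beats every other candidate.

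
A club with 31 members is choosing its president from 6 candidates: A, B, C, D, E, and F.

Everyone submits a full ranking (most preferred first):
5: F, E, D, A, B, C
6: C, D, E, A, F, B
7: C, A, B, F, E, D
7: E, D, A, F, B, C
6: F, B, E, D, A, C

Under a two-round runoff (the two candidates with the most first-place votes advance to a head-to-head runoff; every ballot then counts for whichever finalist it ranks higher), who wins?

Round 1 first-place votes: A 0, B 0, C 13, D 0, E 7, F 11. C and F advance.
Runoff: C is ranked above F on 13 ballots, F above C on 18.

F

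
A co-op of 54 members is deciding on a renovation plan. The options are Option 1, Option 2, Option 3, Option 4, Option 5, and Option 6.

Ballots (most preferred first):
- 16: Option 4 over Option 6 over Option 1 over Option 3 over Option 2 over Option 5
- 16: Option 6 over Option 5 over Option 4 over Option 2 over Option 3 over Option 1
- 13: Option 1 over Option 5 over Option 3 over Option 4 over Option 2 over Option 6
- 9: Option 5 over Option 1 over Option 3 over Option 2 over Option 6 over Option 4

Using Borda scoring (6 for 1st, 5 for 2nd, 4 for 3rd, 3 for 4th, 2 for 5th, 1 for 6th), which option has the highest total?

Option 1: 16×4 + 16×1 + 13×6 + 9×5 = 203
Option 2: 16×2 + 16×3 + 13×2 + 9×3 = 133
Option 3: 16×3 + 16×2 + 13×4 + 9×4 = 168
Option 4: 16×6 + 16×4 + 13×3 + 9×1 = 208
Option 5: 16×1 + 16×5 + 13×5 + 9×6 = 215
Option 6: 16×5 + 16×6 + 13×1 + 9×2 = 207

Option 5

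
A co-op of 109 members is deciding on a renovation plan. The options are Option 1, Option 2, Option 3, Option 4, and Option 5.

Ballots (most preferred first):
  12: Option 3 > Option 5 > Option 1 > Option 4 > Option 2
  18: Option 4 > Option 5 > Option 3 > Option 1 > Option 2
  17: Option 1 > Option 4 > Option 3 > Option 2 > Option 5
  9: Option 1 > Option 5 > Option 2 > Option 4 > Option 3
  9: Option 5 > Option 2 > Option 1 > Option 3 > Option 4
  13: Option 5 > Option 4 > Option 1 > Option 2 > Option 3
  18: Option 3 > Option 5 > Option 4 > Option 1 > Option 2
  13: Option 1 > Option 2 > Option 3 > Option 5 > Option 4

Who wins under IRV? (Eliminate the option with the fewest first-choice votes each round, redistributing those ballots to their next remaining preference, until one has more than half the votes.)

Option 5

Round 1: Option 1 39, Option 2 0, Option 3 30, Option 4 18, Option 5 22. Option 2 eliminated.
Round 2: Option 1 39, Option 3 30, Option 4 18, Option 5 22. Option 4 eliminated.
Round 3: Option 1 39, Option 3 30, Option 5 40. Option 3 eliminated.
Round 4: Option 1 39, Option 5 70. Option 5 has a majority (≥55).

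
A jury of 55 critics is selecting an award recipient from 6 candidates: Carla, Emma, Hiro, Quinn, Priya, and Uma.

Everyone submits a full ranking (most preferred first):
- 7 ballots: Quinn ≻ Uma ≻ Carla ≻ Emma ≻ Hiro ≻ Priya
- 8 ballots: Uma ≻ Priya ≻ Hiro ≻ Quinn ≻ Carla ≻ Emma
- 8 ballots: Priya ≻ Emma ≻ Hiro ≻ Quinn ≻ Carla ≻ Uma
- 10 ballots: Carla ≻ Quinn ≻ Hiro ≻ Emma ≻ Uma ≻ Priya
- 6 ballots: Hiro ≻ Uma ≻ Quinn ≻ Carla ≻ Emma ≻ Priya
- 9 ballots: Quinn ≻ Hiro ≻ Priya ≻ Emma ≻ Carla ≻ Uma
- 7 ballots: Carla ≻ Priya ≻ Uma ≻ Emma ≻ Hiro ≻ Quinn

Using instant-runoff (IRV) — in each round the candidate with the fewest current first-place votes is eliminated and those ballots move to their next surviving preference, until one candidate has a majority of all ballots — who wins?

Quinn

Round 1: Carla 17, Emma 0, Hiro 6, Quinn 16, Priya 8, Uma 8. Emma eliminated.
Round 2: Carla 17, Hiro 6, Quinn 16, Priya 8, Uma 8. Hiro eliminated.
Round 3: Carla 17, Quinn 16, Priya 8, Uma 14. Priya eliminated.
Round 4: Carla 17, Quinn 24, Uma 14. Uma eliminated.
Round 5: Carla 17, Quinn 38. Quinn has a majority (≥28).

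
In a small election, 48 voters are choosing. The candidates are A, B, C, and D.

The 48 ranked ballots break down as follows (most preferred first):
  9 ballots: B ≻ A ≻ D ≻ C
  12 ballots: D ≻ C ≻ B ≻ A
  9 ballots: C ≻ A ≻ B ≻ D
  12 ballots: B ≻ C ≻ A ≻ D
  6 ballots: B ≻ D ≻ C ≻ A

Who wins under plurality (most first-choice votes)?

B

First-place votes: A 0, B 27, C 9, D 12.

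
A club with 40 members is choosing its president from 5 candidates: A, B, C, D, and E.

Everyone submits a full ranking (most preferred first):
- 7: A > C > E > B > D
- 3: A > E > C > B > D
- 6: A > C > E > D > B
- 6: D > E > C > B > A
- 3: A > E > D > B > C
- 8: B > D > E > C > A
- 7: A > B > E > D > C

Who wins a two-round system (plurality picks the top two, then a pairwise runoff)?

Round 1 first-place votes: A 26, B 8, C 0, D 6, E 0. A and B advance.
Runoff: A is ranked above B on 26 ballots, B above A on 14.

A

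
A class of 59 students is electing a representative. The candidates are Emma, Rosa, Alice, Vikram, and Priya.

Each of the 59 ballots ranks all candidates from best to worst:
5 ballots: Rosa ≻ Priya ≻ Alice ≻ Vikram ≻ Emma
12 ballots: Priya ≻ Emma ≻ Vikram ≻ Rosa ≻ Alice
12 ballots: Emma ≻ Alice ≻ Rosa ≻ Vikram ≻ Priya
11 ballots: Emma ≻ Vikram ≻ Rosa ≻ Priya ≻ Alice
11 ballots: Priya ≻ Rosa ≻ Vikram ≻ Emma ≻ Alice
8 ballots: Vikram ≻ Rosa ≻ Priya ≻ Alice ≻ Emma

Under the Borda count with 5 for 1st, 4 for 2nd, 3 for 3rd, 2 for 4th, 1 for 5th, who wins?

Emma

Emma: 5×1 + 12×4 + 12×5 + 11×5 + 11×2 + 8×1 = 198
Rosa: 5×5 + 12×2 + 12×3 + 11×3 + 11×4 + 8×4 = 194
Alice: 5×3 + 12×1 + 12×4 + 11×1 + 11×1 + 8×2 = 113
Vikram: 5×2 + 12×3 + 12×2 + 11×4 + 11×3 + 8×5 = 187
Priya: 5×4 + 12×5 + 12×1 + 11×2 + 11×5 + 8×3 = 193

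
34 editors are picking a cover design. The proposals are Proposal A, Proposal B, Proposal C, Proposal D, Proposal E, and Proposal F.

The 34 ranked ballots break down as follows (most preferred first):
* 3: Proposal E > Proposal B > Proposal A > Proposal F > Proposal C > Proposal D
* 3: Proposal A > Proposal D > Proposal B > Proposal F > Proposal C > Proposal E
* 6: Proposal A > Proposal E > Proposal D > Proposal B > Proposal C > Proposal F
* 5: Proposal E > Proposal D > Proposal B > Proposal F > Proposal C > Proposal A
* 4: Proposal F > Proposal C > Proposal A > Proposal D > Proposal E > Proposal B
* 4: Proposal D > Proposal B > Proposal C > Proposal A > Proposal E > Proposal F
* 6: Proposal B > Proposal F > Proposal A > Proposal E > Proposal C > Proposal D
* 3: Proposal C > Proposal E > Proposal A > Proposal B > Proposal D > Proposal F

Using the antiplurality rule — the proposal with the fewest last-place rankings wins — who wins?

Last-place votes: Proposal A 5, Proposal B 4, Proposal C 0, Proposal D 9, Proposal E 3, Proposal F 13.

Proposal C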